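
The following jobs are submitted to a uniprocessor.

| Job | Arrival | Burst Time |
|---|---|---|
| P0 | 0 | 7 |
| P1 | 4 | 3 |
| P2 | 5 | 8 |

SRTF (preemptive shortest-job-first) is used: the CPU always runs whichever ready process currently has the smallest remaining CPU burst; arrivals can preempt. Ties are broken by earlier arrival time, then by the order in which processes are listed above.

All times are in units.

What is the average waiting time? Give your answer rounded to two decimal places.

Gantt: | P0 0-7 | P1 7-10 | P2 10-18 |
Completion: P0=7  P1=10  P2=18
Waiting times: P0=0, P1=3, P2=5
Average waiting = (0+3+5) / 3 = 8/3 = 2.67

2.67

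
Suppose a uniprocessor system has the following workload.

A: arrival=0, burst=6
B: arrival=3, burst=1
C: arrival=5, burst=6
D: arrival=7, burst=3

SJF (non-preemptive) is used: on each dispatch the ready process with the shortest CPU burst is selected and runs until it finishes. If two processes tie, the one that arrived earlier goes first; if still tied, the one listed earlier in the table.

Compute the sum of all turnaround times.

Schedule: | A 0-6 | B 6-7 | D 7-10 | C 10-16 |
Completion: A=6  B=7  C=16  D=10
Turnaround (C−A): A=6  B=4  C=11  D=3
Turnaround = completion − arrival: A=6, B=4, C=11, D=3
Total turnaround = 6 + 4 + 11 + 3 = 24

24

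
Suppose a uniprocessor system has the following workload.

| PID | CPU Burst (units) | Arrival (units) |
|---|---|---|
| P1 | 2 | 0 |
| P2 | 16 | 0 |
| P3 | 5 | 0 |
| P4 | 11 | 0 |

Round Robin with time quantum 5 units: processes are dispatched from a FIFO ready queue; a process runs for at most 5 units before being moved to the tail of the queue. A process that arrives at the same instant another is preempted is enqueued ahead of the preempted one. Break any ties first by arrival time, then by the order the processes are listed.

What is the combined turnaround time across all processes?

Timeline: | P1 0-2 | P2 2-7 | P3 7-12 | P4 12-17 | P2 17-22 | P4 22-27 | P2 27-32 | P4 32-33 | P2 33-34 |
Completion: P1=2  P2=34  P3=12  P4=33
Turnaround = completion − arrival: P1=2, P2=34, P3=12, P4=33
Total turnaround = 2 + 34 + 12 + 33 = 81

81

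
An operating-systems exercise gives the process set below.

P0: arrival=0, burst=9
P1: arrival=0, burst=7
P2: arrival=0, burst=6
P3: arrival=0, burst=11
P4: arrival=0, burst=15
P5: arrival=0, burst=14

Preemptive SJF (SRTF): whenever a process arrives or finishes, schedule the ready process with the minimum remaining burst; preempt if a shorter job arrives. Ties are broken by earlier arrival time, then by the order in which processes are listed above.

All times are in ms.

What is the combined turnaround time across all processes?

Timeline: | P2 0-6 | P1 6-13 | P0 13-22 | P3 22-33 | P5 33-47 | P4 47-62 |
Completion: P0=22  P1=13  P2=6  P3=33  P4=62  P5=47
Turnaround = completion − arrival: P0=22, P1=13, P2=6, P3=33, P4=62, P5=47
Total turnaround = 22 + 13 + 6 + 33 + 62 + 47 = 183

183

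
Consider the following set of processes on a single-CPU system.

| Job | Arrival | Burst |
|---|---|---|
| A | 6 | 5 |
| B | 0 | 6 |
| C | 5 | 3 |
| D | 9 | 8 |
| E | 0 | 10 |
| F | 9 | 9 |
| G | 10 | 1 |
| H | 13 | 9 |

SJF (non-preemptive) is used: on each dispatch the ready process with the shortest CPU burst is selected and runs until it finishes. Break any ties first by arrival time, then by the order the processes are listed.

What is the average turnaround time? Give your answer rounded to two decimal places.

Timeline: | B 0-6 | C 6-9 | A 9-14 | G 14-15 | D 15-23 | F 23-32 | H 32-41 | E 41-51 |
Completion: A=14  B=6  C=9  D=23  E=51  F=32  G=15  H=41
Turnaround (C−A): A=8  B=6  C=4  D=14  E=51  F=23  G=5  H=28
Turnaround times: A=8, B=6, C=4, D=14, E=51, F=23, G=5, H=28
Average turnaround = (8+6+4+14+51+23+5+28) / 8 = 139/8 = 17.38

17.38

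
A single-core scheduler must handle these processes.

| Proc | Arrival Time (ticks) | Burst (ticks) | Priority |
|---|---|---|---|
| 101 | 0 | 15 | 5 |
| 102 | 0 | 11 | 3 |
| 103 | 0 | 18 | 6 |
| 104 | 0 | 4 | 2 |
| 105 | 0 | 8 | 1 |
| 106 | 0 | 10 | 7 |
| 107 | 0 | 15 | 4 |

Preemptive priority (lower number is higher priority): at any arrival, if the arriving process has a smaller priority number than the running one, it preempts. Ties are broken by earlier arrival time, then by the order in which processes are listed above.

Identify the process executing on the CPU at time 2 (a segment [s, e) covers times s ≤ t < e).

105

Gantt: | 105 0-8 | 104 8-12 | 102 12-23 | 107 23-38 | 101 38-53 | 103 53-71 | 106 71-81 |
Completion: 101=53  102=23  103=71  104=12  105=8  106=81  107=38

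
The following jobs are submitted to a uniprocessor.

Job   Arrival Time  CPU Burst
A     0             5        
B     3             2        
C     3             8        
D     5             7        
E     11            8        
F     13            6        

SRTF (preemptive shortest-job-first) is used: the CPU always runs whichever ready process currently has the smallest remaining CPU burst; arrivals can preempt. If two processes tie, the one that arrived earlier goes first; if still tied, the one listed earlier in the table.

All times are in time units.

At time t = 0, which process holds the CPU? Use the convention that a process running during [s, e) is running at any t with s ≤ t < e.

Timeline: | A 0-5 | B 5-7 | D 7-14 | F 14-20 | C 20-28 | E 28-36 |
Completion: A=5  B=7  C=28  D=14  E=36  F=20

A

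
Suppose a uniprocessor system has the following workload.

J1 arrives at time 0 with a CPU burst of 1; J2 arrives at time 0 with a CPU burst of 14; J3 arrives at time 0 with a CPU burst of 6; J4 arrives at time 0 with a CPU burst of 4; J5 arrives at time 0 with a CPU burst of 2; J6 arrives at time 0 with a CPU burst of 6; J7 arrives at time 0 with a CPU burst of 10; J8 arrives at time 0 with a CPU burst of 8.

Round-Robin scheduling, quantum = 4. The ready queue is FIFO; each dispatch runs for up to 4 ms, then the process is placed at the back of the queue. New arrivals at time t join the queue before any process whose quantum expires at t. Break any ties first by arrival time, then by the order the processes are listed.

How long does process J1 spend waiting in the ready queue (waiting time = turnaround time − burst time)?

Timeline: | J1 0-1 | J2 1-5 | J3 5-9 | J4 9-13 | J5 13-15 | J6 15-19 | J7 19-23 | J8 23-27 | J2 27-31 | J3 31-33 | J6 33-35 | J7 35-39 | J8 39-43 | J2 43-47 | J7 47-49 | J2 49-51 |
Completion: J1=1  J2=51  J3=33  J4=13  J5=15  J6=35  J7=49  J8=43
Turnaround (C−A): J1=1  J2=51  J3=33  J4=13  J5=15  J6=35  J7=49  J8=43
Waiting(J1) = turnaround − burst = 1 − 1 = 0

0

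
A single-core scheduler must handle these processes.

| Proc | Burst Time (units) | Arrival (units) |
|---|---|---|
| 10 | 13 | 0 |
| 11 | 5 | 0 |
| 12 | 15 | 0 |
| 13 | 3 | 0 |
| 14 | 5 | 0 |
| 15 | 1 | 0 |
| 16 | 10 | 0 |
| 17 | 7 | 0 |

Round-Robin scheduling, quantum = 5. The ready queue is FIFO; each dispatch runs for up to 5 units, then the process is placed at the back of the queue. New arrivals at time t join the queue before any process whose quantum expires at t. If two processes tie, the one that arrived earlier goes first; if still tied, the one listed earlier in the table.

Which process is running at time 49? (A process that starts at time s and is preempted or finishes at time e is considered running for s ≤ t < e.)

Schedule: | 10 0-5 | 11 5-10 | 12 10-15 | 13 15-18 | 14 18-23 | 15 23-24 | 16 24-29 | 17 29-34 | 10 34-39 | 12 39-44 | 16 44-49 | 17 49-51 | 10 51-54 | 12 54-59 |
Completion: 10=54  11=10  12=59  13=18  14=23  15=24  16=49  17=51

17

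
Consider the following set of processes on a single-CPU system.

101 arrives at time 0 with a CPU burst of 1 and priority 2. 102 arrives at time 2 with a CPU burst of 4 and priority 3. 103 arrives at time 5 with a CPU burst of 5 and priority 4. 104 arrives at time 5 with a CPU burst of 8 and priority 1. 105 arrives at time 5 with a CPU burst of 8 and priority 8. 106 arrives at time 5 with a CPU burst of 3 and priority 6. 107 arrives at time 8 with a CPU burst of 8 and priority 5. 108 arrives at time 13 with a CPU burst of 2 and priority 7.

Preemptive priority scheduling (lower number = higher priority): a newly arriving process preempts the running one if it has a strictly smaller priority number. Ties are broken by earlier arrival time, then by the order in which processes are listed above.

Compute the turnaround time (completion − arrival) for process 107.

Gantt: | 101 0-1 | idle 1-2 | 102 2-5 | 104 5-13 | 102 13-14 | 103 14-19 | 107 19-27 | 106 27-30 | 108 30-32 | 105 32-40 |
Completion: 101=1  102=14  103=19  104=13  105=40  106=30  107=27  108=32
Turnaround(107) = completion − arrival = 27 − 8 = 19

19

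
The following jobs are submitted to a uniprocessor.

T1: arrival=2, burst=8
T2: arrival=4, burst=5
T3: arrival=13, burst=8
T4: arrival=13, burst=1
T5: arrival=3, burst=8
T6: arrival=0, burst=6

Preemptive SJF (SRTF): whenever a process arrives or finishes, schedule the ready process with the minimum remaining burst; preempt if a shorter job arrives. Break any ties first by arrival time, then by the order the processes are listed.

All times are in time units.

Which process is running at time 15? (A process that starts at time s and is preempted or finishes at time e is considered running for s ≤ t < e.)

T1

Schedule: | T6 0-6 | T2 6-11 | T1 11-13 | T4 13-14 | T1 14-20 | T5 20-28 | T3 28-36 |
Completion: T1=20  T2=11  T3=36  T4=14  T5=28  T6=6
Turnaround (C−A): T1=18  T2=7  T3=23  T4=1  T5=25  T6=6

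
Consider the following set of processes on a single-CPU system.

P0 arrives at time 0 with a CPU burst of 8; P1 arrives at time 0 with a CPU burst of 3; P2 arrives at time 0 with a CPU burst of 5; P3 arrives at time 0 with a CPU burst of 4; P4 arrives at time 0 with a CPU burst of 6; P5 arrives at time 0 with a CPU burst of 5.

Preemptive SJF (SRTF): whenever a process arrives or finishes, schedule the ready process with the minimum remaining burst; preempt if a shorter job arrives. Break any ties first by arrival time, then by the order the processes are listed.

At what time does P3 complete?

7

Gantt: | P1 0-3 | P3 3-7 | P2 7-12 | P5 12-17 | P4 17-23 | P0 23-31 |
Completion: P0=31  P1=3  P2=12  P3=7  P4=23  P5=17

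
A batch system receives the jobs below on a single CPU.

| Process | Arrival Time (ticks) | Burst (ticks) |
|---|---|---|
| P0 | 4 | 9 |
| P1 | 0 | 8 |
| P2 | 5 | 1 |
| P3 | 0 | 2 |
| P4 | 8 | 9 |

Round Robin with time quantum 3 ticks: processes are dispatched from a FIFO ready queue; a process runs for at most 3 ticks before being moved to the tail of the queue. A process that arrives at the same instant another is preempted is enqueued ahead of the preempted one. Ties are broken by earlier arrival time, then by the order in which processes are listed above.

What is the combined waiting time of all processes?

43

Schedule: | P1 0-3 | P3 3-5 | P1 5-8 | P0 8-11 | P2 11-12 | P4 12-15 | P1 15-17 | P0 17-20 | P4 20-23 | P0 23-26 | P4 26-29 |
Completion: P0=26  P1=17  P2=12  P3=5  P4=29
Turnaround (C−A): P0=22  P1=17  P2=7  P3=5  P4=21
Waiting = turnaround − burst: P0=13, P1=9, P2=6, P3=3, P4=12
Total waiting = 13 + 9 + 6 + 3 + 12 = 43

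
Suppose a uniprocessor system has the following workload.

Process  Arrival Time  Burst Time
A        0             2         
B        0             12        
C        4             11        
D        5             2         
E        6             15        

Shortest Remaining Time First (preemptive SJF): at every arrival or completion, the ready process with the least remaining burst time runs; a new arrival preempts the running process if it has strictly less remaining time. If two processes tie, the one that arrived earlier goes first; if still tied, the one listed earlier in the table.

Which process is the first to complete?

Schedule: | A 0-2 | B 2-5 | D 5-7 | B 7-16 | C 16-27 | E 27-42 |
Completion: A=2  B=16  C=27  D=7  E=42
Turnaround (C−A): A=2  B=16  C=23  D=2  E=36
Finish order: A → D → B → C → E

A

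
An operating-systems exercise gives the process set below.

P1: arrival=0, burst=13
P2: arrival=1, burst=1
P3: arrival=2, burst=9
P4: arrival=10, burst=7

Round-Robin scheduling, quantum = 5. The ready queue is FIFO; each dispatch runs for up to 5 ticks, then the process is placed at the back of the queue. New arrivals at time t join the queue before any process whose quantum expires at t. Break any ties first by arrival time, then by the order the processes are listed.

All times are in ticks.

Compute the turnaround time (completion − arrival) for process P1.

28

Timeline: | P1 0-5 | P2 5-6 | P3 6-11 | P1 11-16 | P4 16-21 | P3 21-25 | P1 25-28 | P4 28-30 |
Completion: P1=28  P2=6  P3=25  P4=30
Turnaround (C−A): P1=28  P2=5  P3=23  P4=20
Turnaround(P1) = completion − arrival = 28 − 0 = 28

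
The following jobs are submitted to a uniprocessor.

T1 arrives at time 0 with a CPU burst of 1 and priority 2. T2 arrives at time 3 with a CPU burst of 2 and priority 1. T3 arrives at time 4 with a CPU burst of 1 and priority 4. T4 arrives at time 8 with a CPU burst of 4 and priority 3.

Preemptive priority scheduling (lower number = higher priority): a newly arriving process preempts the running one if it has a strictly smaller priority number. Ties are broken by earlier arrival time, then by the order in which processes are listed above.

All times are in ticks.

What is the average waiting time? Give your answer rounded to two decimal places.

Timeline: | T1 0-1 | idle 1-3 | T2 3-5 | T3 5-6 | idle 6-8 | T4 8-12 |
Completion: T1=1  T2=5  T3=6  T4=12
Waiting times: T1=0, T2=0, T3=1, T4=0
Average waiting = (0+0+1+0) / 4 = 1/4 = 0.25

0.25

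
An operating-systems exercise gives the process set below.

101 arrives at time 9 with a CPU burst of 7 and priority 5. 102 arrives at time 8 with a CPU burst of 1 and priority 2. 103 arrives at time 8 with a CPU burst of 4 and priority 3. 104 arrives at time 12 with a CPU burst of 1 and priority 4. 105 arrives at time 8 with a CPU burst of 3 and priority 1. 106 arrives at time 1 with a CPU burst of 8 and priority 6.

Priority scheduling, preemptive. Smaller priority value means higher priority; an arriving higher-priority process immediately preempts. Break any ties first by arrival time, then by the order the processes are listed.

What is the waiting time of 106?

16

Schedule: | idle 0-1 | 106 1-8 | 105 8-11 | 102 11-12 | 103 12-16 | 104 16-17 | 101 17-24 | 106 24-25 |
Completion: 101=24  102=12  103=16  104=17  105=11  106=25
Turnaround (C−A): 101=15  102=4  103=8  104=5  105=3  106=24
Waiting(106) = turnaround − burst = 24 − 8 = 16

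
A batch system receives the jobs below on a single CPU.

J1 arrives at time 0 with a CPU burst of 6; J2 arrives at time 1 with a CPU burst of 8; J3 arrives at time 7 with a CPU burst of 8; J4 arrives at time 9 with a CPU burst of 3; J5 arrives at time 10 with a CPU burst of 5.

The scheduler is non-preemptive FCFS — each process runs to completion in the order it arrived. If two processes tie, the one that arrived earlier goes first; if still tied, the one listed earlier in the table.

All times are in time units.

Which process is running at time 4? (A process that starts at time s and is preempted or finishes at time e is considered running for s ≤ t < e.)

Gantt: | J1 0-6 | J2 6-14 | J3 14-22 | J4 22-25 | J5 25-30 |
Completion: J1=6  J2=14  J3=22  J4=25  J5=30
Turnaround (C−A): J1=6  J2=13  J3=15  J4=16  J5=20

J1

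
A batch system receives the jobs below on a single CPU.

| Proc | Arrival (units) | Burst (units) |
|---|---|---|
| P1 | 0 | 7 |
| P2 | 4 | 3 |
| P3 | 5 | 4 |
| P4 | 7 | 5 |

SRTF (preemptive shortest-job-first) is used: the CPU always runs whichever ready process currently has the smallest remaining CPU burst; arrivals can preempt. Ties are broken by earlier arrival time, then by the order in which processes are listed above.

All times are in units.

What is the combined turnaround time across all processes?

34

Gantt: | P1 0-7 | P2 7-10 | P3 10-14 | P4 14-19 |
Completion: P1=7  P2=10  P3=14  P4=19
Turnaround (C−A): P1=7  P2=6  P3=9  P4=12
Turnaround = completion − arrival: P1=7, P2=6, P3=9, P4=12
Total turnaround = 7 + 6 + 9 + 12 = 34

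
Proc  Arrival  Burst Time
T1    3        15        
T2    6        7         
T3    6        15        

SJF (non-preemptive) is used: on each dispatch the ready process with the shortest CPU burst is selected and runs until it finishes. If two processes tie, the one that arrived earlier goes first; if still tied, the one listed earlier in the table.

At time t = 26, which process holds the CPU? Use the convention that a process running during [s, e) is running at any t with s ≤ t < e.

Schedule: | idle 0-3 | T1 3-18 | T2 18-25 | T3 25-40 |
Completion: T1=18  T2=25  T3=40
Turnaround (C−A): T1=15  T2=19  T3=34

T3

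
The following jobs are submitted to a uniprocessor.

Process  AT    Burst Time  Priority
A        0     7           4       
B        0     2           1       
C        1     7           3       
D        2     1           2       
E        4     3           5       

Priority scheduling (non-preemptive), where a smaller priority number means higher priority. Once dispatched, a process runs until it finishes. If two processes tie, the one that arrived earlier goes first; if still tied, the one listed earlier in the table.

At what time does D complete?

3

Gantt: | B 0-2 | D 2-3 | C 3-10 | A 10-17 | E 17-20 |
Completion: A=17  B=2  C=10  D=3  E=20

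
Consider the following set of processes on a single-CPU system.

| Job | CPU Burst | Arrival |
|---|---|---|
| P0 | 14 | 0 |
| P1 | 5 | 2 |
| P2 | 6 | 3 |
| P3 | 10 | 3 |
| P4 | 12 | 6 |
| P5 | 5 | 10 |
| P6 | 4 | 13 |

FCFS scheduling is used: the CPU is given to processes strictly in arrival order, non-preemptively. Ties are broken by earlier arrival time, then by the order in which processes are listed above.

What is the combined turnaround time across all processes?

Timeline: | P0 0-14 | P1 14-19 | P2 19-25 | P3 25-35 | P4 35-47 | P5 47-52 | P6 52-56 |
Completion: P0=14  P1=19  P2=25  P3=35  P4=47  P5=52  P6=56
Turnaround (C−A): P0=14  P1=17  P2=22  P3=32  P4=41  P5=42  P6=43
Turnaround = completion − arrival: P0=14, P1=17, P2=22, P3=32, P4=41, P5=42, P6=43
Total turnaround = 14 + 17 + 22 + 32 + 41 + 42 + 43 = 211

211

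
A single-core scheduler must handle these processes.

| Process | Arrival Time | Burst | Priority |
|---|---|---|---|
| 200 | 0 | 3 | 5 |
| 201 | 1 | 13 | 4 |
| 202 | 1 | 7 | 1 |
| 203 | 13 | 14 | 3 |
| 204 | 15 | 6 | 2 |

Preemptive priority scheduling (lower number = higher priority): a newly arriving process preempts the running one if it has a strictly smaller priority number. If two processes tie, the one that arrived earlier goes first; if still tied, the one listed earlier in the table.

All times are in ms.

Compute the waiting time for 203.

6

Schedule: | 200 0-1 | 202 1-8 | 201 8-13 | 203 13-15 | 204 15-21 | 203 21-33 | 201 33-41 | 200 41-43 |
Completion: 200=43  201=41  202=8  203=33  204=21
Turnaround (C−A): 200=43  201=40  202=7  203=20  204=6
Waiting(203) = turnaround − burst = 20 − 14 = 6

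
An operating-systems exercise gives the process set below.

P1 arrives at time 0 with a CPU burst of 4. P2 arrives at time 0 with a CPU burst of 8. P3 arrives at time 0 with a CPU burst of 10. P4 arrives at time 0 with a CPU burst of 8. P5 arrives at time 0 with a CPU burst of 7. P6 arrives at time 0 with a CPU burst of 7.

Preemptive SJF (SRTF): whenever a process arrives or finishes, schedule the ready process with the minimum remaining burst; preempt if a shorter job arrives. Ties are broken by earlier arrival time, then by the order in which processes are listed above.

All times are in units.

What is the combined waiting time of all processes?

93

Schedule: | P1 0-4 | P5 4-11 | P6 11-18 | P2 18-26 | P4 26-34 | P3 34-44 |
Completion: P1=4  P2=26  P3=44  P4=34  P5=11  P6=18
Turnaround (C−A): P1=4  P2=26  P3=44  P4=34  P5=11  P6=18
Waiting = turnaround − burst: P1=0, P2=18, P3=34, P4=26, P5=4, P6=11
Total waiting = 0 + 18 + 34 + 26 + 4 + 11 = 93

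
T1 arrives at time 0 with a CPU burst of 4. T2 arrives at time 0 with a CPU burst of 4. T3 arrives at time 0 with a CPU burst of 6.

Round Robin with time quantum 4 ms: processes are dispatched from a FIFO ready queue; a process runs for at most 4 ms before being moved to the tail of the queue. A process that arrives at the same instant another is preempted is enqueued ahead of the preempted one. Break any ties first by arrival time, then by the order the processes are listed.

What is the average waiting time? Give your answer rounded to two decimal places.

Gantt: | T1 0-4 | T2 4-8 | T3 8-14 |
Completion: T1=4  T2=8  T3=14
Waiting times: T1=0, T2=4, T3=8
Average waiting = (0+4+8) / 3 = 12/3 = 4.00

4.00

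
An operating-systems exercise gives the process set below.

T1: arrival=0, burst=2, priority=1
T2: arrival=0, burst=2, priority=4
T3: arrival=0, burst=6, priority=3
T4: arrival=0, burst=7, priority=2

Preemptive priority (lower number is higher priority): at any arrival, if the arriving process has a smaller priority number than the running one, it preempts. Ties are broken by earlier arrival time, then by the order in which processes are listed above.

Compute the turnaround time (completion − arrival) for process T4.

9

Gantt: | T1 0-2 | T4 2-9 | T3 9-15 | T2 15-17 |
Completion: T1=2  T2=17  T3=15  T4=9
Turnaround(T4) = completion − arrival = 9 − 0 = 9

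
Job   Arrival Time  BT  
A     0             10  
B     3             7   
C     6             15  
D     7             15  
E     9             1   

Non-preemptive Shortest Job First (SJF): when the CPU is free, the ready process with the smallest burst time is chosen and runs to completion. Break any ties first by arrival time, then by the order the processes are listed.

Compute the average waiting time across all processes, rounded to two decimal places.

9.40

Gantt: | A 0-10 | E 10-11 | B 11-18 | C 18-33 | D 33-48 |
Completion: A=10  B=18  C=33  D=48  E=11
Turnaround (C−A): A=10  B=15  C=27  D=41  E=2
Waiting times: A=0, B=8, C=12, D=26, E=1
Average waiting = (0+8+12+26+1) / 5 = 47/5 = 9.40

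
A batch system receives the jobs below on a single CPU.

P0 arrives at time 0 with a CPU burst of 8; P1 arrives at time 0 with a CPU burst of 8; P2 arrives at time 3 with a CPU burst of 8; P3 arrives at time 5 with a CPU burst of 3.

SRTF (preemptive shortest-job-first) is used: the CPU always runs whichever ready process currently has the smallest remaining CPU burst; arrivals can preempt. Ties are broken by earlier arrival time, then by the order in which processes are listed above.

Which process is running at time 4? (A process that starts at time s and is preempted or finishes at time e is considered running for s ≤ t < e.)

Timeline: | P0 0-8 | P3 8-11 | P1 11-19 | P2 19-27 |
Completion: P0=8  P1=19  P2=27  P3=11
Turnaround (C−A): P0=8  P1=19  P2=24  P3=6

P0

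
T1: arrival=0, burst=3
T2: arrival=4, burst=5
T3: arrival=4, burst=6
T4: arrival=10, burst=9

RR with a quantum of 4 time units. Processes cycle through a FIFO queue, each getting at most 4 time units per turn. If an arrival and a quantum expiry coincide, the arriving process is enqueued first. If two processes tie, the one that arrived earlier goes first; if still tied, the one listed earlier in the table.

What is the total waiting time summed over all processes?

Timeline: | T1 0-3 | idle 3-4 | T2 4-8 | T3 8-12 | T2 12-13 | T4 13-17 | T3 17-19 | T4 19-24 |
Completion: T1=3  T2=13  T3=19  T4=24
Waiting = turnaround − burst: T1=0, T2=4, T3=9, T4=5
Total waiting = 0 + 4 + 9 + 5 = 18

18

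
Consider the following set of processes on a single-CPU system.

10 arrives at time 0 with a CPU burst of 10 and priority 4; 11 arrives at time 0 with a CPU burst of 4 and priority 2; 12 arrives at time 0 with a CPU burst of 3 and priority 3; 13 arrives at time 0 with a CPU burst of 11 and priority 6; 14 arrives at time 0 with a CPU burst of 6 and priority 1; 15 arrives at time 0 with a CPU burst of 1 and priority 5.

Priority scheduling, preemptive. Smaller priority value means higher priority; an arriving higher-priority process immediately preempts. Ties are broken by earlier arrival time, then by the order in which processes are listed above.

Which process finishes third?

Gantt: | 14 0-6 | 11 6-10 | 12 10-13 | 10 13-23 | 15 23-24 | 13 24-35 |
Completion: 10=23  11=10  12=13  13=35  14=6  15=24
Turnaround (C−A): 10=23  11=10  12=13  13=35  14=6  15=24
Finish order: 14 → 11 → 12 → 10 → 15 → 13

12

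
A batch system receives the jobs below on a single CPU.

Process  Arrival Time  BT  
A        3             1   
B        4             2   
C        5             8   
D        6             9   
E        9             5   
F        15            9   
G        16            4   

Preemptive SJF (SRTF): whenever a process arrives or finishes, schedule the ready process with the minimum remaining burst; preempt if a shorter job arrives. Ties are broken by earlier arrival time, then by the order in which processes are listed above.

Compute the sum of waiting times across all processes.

43

Schedule: | idle 0-3 | A 3-4 | B 4-6 | C 6-14 | E 14-19 | G 19-23 | D 23-32 | F 32-41 |
Completion: A=4  B=6  C=14  D=32  E=19  F=41  G=23
Waiting = turnaround − burst: A=0, B=0, C=1, D=17, E=5, F=17, G=3
Total waiting = 0 + 0 + 1 + 17 + 5 + 17 + 3 = 43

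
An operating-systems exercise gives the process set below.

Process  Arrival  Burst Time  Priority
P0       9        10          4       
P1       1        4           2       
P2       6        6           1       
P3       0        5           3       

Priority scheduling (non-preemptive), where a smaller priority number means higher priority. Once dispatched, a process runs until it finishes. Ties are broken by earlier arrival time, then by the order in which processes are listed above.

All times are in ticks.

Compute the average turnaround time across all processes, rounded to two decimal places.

9.50

Timeline: | P3 0-5 | P1 5-9 | P2 9-15 | P0 15-25 |
Completion: P0=25  P1=9  P2=15  P3=5
Turnaround (C−A): P0=16  P1=8  P2=9  P3=5
Turnaround times: P0=16, P1=8, P2=9, P3=5
Average turnaround = (16+8+9+5) / 4 = 38/4 = 9.50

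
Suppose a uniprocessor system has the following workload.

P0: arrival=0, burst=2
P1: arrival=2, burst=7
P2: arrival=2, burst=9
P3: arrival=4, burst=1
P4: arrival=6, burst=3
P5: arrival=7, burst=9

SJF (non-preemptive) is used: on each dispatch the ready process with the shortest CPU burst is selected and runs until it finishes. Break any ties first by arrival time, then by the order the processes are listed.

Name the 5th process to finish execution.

Gantt: | P0 0-2 | P1 2-9 | P3 9-10 | P4 10-13 | P2 13-22 | P5 22-31 |
Completion: P0=2  P1=9  P2=22  P3=10  P4=13  P5=31
Turnaround (C−A): P0=2  P1=7  P2=20  P3=6  P4=7  P5=24
Finish order: P0 → P1 → P3 → P4 → P2 → P5

P2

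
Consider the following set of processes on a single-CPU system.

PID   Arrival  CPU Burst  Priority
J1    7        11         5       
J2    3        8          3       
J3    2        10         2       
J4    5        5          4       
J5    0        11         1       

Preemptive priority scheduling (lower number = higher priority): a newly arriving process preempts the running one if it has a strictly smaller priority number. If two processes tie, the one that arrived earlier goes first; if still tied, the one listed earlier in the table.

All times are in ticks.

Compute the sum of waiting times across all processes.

78

Gantt: | J5 0-11 | J3 11-21 | J2 21-29 | J4 29-34 | J1 34-45 |
Completion: J1=45  J2=29  J3=21  J4=34  J5=11
Waiting = turnaround − burst: J1=27, J2=18, J3=9, J4=24, J5=0
Total waiting = 27 + 18 + 9 + 24 + 0 = 78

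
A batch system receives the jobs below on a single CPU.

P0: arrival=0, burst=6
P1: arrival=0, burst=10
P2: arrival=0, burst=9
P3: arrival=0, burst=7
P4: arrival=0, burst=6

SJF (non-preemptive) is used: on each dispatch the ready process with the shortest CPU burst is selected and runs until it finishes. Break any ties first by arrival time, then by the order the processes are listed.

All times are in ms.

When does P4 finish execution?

12

Schedule: | P0 0-6 | P4 6-12 | P3 12-19 | P2 19-28 | P1 28-38 |
Completion: P0=6  P1=38  P2=28  P3=19  P4=12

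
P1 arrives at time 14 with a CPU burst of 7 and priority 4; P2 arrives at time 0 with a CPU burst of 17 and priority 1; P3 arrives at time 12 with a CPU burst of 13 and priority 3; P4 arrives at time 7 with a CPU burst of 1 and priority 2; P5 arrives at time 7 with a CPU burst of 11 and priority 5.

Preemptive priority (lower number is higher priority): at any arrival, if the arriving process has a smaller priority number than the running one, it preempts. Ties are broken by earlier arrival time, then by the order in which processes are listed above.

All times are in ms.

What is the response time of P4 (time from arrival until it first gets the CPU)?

Timeline: | P2 0-17 | P4 17-18 | P3 18-31 | P1 31-38 | P5 38-49 |
Completion: P1=38  P2=17  P3=31  P4=18  P5=49
Turnaround (C−A): P1=24  P2=17  P3=19  P4=11  P5=42
Response(P4) = first start − arrival = 17 − 7 = 10

10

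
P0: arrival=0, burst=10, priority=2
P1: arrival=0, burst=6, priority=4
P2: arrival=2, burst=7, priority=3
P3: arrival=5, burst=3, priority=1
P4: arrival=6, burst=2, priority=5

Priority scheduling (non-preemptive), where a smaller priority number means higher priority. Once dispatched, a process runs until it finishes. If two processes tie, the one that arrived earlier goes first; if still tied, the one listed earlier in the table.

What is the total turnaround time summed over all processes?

Timeline: | P0 0-10 | P3 10-13 | P2 13-20 | P1 20-26 | P4 26-28 |
Completion: P0=10  P1=26  P2=20  P3=13  P4=28
Turnaround (C−A): P0=10  P1=26  P2=18  P3=8  P4=22
Turnaround = completion − arrival: P0=10, P1=26, P2=18, P3=8, P4=22
Total turnaround = 10 + 26 + 18 + 8 + 22 = 84

84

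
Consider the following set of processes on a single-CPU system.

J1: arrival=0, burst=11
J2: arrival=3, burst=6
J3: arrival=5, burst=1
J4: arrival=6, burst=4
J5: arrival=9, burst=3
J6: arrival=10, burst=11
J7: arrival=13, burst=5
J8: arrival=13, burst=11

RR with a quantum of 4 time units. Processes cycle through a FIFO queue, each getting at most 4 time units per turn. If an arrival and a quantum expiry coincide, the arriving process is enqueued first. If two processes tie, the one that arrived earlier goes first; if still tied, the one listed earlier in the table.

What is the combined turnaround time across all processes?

Gantt: | J1 0-4 | J2 4-8 | J1 8-12 | J3 12-13 | J4 13-17 | J2 17-19 | J5 19-22 | J6 22-26 | J1 26-29 | J7 29-33 | J8 33-37 | J6 37-41 | J7 41-42 | J8 42-46 | J6 46-49 | J8 49-52 |
Completion: J1=29  J2=19  J3=13  J4=17  J5=22  J6=49  J7=42  J8=52
Turnaround = completion − arrival: J1=29, J2=16, J3=8, J4=11, J5=13, J6=39, J7=29, J8=39
Total turnaround = 29 + 16 + 8 + 11 + 13 + 39 + 29 + 39 = 184

184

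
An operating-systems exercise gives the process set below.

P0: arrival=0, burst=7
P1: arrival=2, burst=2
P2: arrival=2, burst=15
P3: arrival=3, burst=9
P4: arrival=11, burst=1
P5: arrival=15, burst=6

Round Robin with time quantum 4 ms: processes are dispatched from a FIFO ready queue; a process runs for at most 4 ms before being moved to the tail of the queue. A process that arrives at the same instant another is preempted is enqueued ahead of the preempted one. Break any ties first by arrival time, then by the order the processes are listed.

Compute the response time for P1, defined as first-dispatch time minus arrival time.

2

Timeline: | P0 0-4 | P1 4-6 | P2 6-10 | P3 10-14 | P0 14-17 | P2 17-21 | P4 21-22 | P3 22-26 | P5 26-30 | P2 30-34 | P3 34-35 | P5 35-37 | P2 37-40 |
Completion: P0=17  P1=6  P2=40  P3=35  P4=22  P5=37
Turnaround (C−A): P0=17  P1=4  P2=38  P3=32  P4=11  P5=22
Response(P1) = first start − arrival = 4 − 2 = 2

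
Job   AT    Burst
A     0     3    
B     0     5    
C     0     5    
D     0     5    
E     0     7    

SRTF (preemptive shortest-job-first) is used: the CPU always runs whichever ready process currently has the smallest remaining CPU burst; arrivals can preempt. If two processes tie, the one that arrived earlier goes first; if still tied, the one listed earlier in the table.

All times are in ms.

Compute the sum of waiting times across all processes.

42

Timeline: | A 0-3 | B 3-8 | C 8-13 | D 13-18 | E 18-25 |
Completion: A=3  B=8  C=13  D=18  E=25
Waiting = turnaround − burst: A=0, B=3, C=8, D=13, E=18
Total waiting = 0 + 3 + 8 + 13 + 18 = 42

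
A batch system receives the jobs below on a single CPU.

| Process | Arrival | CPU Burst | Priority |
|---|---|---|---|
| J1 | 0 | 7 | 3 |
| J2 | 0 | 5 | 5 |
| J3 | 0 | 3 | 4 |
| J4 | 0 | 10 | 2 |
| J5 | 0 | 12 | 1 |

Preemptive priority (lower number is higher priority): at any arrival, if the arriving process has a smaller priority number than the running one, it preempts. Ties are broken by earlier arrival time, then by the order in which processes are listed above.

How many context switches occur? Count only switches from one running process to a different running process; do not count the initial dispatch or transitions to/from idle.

Gantt: | J5 0-12 | J4 12-22 | J1 22-29 | J3 29-32 | J2 32-37 |
Completion: J1=29  J2=37  J3=32  J4=22  J5=12
Turnaround (C−A): J1=29  J2=37  J3=32  J4=22  J5=12

4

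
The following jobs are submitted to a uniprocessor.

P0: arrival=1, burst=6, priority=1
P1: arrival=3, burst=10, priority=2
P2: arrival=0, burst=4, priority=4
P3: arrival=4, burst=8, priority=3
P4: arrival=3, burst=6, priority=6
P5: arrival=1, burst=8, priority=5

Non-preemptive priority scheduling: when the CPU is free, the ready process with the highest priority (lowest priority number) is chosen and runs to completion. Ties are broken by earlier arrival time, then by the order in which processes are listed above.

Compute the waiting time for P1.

7

Gantt: | P2 0-4 | P0 4-10 | P1 10-20 | P3 20-28 | P5 28-36 | P4 36-42 |
Completion: P0=10  P1=20  P2=4  P3=28  P4=42  P5=36
Waiting(P1) = turnaround − burst = 17 − 10 = 7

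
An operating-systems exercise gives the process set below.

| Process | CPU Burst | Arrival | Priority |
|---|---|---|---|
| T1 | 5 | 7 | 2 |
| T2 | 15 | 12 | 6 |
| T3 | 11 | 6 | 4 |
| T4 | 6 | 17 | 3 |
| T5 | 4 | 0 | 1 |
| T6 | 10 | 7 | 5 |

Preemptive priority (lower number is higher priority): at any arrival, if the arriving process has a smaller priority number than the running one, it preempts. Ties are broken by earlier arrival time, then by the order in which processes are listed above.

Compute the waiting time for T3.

11

Schedule: | T5 0-4 | idle 4-6 | T3 6-7 | T1 7-12 | T3 12-17 | T4 17-23 | T3 23-28 | T6 28-38 | T2 38-53 |
Completion: T1=12  T2=53  T3=28  T4=23  T5=4  T6=38
Waiting(T3) = turnaround − burst = 22 − 11 = 11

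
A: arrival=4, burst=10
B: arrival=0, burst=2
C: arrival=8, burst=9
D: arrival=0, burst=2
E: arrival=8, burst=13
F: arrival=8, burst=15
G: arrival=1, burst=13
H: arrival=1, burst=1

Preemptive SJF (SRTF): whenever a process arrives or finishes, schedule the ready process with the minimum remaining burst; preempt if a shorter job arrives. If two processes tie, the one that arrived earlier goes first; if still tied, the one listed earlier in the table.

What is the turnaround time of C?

Schedule: | B 0-2 | H 2-3 | D 3-5 | A 5-15 | C 15-24 | G 24-37 | E 37-50 | F 50-65 |
Completion: A=15  B=2  C=24  D=5  E=50  F=65  G=37  H=3
Turnaround (C−A): A=11  B=2  C=16  D=5  E=42  F=57  G=36  H=2
Turnaround(C) = completion − arrival = 24 − 8 = 16

16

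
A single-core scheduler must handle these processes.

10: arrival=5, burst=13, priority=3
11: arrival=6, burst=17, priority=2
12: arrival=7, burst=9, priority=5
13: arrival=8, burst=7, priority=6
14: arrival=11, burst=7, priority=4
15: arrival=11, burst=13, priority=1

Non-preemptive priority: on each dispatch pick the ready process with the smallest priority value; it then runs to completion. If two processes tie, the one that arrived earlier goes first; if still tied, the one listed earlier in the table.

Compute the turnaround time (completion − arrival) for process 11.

42

Timeline: | idle 0-5 | 10 5-18 | 15 18-31 | 11 31-48 | 14 48-55 | 12 55-64 | 13 64-71 |
Completion: 10=18  11=48  12=64  13=71  14=55  15=31
Turnaround(11) = completion − arrival = 48 − 6 = 42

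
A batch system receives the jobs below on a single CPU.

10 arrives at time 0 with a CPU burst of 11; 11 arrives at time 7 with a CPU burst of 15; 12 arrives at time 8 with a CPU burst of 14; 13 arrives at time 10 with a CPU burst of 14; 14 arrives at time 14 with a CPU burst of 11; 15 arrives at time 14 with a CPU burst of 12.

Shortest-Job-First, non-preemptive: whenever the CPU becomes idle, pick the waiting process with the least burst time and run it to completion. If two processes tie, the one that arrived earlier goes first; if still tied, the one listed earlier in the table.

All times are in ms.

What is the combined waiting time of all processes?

129

Gantt: | 10 0-11 | 12 11-25 | 14 25-36 | 15 36-48 | 13 48-62 | 11 62-77 |
Completion: 10=11  11=77  12=25  13=62  14=36  15=48
Waiting = turnaround − burst: 10=0, 11=55, 12=3, 13=38, 14=11, 15=22
Total waiting = 0 + 55 + 3 + 38 + 11 + 22 = 129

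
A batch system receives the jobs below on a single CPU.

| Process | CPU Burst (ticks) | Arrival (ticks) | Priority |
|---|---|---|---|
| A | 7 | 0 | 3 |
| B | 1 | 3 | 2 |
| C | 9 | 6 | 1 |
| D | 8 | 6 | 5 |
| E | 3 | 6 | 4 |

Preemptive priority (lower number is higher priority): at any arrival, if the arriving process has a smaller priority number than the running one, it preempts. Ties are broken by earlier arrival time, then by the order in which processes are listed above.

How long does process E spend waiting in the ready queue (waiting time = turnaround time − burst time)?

11

Timeline: | A 0-3 | B 3-4 | A 4-6 | C 6-15 | A 15-17 | E 17-20 | D 20-28 |
Completion: A=17  B=4  C=15  D=28  E=20
Turnaround (C−A): A=17  B=1  C=9  D=22  E=14
Waiting(E) = turnaround − burst = 14 − 3 = 11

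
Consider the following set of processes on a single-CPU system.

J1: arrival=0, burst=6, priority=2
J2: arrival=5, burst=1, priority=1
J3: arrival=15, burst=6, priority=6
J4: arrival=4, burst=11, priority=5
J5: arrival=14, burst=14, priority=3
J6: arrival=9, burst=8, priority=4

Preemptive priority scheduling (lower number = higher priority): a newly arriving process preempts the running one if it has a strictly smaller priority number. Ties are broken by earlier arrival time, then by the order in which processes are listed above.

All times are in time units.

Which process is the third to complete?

Timeline: | J1 0-5 | J2 5-6 | J1 6-7 | J4 7-9 | J6 9-14 | J5 14-28 | J6 28-31 | J4 31-40 | J3 40-46 |
Completion: J1=7  J2=6  J3=46  J4=40  J5=28  J6=31
Turnaround (C−A): J1=7  J2=1  J3=31  J4=36  J5=14  J6=22
Finish order: J2 → J1 → J5 → J6 → J4 → J3

J5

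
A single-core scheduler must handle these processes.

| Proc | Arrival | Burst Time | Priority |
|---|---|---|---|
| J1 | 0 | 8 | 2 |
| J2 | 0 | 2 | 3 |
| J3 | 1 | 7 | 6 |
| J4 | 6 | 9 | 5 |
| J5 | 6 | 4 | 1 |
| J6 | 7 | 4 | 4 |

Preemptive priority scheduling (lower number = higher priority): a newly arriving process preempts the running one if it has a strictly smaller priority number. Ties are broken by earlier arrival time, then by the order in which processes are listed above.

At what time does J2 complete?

14

Timeline: | J1 0-6 | J5 6-10 | J1 10-12 | J2 12-14 | J6 14-18 | J4 18-27 | J3 27-34 |
Completion: J1=12  J2=14  J3=34  J4=27  J5=10  J6=18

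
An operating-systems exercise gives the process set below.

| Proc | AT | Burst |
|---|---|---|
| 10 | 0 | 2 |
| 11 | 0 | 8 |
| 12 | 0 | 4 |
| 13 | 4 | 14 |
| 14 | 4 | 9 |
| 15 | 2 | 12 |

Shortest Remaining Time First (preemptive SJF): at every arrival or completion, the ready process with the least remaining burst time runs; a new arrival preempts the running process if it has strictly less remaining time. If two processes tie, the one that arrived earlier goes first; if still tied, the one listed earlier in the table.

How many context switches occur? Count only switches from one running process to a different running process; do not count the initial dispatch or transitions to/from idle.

Gantt: | 10 0-2 | 12 2-6 | 11 6-14 | 14 14-23 | 15 23-35 | 13 35-49 |
Completion: 10=2  11=14  12=6  13=49  14=23  15=35

5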